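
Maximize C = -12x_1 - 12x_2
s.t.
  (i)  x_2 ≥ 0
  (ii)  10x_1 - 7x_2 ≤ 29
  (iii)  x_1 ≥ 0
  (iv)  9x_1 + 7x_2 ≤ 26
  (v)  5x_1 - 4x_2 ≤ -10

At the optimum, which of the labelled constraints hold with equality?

Feasible corners and C = -12x_1 - 12x_2:
  (0, 26/7) → C = -312/7
  (0, 5/2) → C = -30
  (34/71, 220/71) → C = -3048/71

The maximum is at (0, 5/2). Substituting into each constraint, equality holds for (iii) and (v); the remaining constraints have slack.

(iii) and (v)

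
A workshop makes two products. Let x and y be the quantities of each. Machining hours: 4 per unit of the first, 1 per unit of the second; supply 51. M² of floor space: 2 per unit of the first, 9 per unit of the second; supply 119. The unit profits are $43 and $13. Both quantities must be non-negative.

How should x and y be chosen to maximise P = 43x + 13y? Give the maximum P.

x = 10, y = 11, maximum P = 573

Extreme points and P = 43x + 13y:
  (0, 0) → P = 0
  (0, 119/9) → P = 1547/9
  (51/4, 0) → P = 2193/4
  (10, 11) → P = 573

At the optimal vertex, 4x + y = 51 and 2x + 9y = 119.
Solving simultaneously gives x = 10, y = 11.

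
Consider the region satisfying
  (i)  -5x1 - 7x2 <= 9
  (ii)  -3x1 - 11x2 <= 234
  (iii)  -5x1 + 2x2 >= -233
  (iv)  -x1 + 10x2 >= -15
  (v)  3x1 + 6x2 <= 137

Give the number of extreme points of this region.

Intersecting each pair of boundary lines and keeping only the points that satisfy every inequality leaves:
  (5/19, -28/19)
  (-1013/9, 712/9)
  (365/9, 23/9)

3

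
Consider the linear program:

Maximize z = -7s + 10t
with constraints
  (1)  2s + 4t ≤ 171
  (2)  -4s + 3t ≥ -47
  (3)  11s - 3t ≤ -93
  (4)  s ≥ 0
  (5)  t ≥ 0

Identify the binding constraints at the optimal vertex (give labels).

(1) and (4)

Feasible corners and z = -7s + 10t:
  (141/50, 2067/50) → z = 19683/50
  (0, 171/4) → z = 855/2
  (0, 31) → z = 310

The maximum is at (0, 171/4). Substituting into each constraint, equality holds for (1) and (4); the remaining constraints have slack.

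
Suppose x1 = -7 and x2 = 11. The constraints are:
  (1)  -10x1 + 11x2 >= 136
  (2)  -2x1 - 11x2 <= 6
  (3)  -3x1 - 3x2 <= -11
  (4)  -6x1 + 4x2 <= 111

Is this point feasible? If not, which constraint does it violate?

feasible

(1): 191 ≥ 136 ✓
(2): -107 ≤ 6 ✓
(3): -12 ≤ -11 ✓
(4): 86 ≤ 111 ✓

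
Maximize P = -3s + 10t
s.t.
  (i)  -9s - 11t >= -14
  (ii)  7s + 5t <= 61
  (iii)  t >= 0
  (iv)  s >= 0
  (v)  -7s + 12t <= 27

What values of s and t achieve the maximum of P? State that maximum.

s = 0, t = 14/11, maximum P = 140/11

Feasible corners and P = -3s + 10t:
  (14/9, 0) → P = -14/3
  (0, 14/11) → P = 140/11
  (0, 0) → P = 0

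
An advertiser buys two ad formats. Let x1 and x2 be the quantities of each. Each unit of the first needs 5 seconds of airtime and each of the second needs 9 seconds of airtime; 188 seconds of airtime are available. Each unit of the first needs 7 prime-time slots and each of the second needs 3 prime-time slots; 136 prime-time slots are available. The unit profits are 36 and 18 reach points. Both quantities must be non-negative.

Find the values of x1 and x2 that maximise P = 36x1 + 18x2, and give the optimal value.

x1 = 55/4, x2 = 53/4, maximum P = 1467/2

Corner points and P = 36x1 + 18x2:
  (0, 0) → P = 0
  (0, 188/9) → P = 376
  (136/7, 0) → P = 4896/7
  (55/4, 53/4) → P = 1467/2

At the optimal vertex, 5x1 + 9x2 = 188 and 7x1 + 3x2 = 136.
Solving simultaneously gives x1 = 55/4, x2 = 53/4.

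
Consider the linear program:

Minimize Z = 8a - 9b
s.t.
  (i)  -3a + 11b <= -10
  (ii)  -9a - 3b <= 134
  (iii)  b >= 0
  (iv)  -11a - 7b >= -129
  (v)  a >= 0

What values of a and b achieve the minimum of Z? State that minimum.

a = 10/3, b = 0, minimum Z = 80/3

The optimum lies where -3a + 11b = -10 and b = 0.
Solving simultaneously gives a = 10/3, b = 0.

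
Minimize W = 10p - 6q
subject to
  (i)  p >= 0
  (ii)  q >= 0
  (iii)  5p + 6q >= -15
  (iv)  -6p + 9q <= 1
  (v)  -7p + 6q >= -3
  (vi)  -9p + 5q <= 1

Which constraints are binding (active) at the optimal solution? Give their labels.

(i) and (iv)

Extreme points and W = 10p - 6q:
  (0, 0) → W = 0
  (0, 1/9) → W = -2/3
  (3/7, 0) → W = 30/7
  (11/9, 25/27) → W = 20/3

The minimum is at (0, 1/9). Substituting into each constraint, equality holds for (i) and (iv); the remaining constraints have slack.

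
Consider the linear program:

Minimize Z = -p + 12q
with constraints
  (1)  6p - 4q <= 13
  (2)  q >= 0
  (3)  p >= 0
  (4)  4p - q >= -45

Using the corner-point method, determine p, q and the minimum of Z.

Feasible corners and Z = -p + 12q:
  (13/6, 0) → Z = -13/6
  (0, 0) → Z = 0
  (0, 45) → Z = 540
The feasible region is unbounded (it extends along (2, 3), (1, 4)), but Z strictly increases along every unbounded feasible direction, so there is no improving ray and the minimum is attained at a vertex.

The optimum lies where 6p - 4q = 13 and q = 0.
Solving simultaneously gives p = 13/6, q = 0.

p = 13/6, q = 0, minimum Z = -13/6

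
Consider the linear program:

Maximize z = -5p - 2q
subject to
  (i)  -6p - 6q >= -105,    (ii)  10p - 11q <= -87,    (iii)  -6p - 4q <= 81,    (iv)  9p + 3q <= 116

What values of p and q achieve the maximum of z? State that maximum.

p = -151/2, q = 93, maximum z = 383/2

Extreme points and z = -5p - 2q:
  (211/42, 262/21) → z = -701/14
  (-151/2, 93) → z = 383/2
  (-1239/106, -144/53) → z = 6771/106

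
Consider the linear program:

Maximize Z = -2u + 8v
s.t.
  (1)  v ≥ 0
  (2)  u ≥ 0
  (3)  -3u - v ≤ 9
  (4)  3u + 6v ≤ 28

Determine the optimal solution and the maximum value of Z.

Feasible corners and Z = -2u + 8v:
  (0, 0) → Z = 0
  (28/3, 0) → Z = -56/3
  (0, 14/3) → Z = 112/3

u = 0, v = 14/3, maximum Z = 112/3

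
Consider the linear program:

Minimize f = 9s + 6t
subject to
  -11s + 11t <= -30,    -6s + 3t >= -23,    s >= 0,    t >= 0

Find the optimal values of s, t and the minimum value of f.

s = 30/11, t = 0, minimum f = 270/11

Corner points and f = 9s + 6t:
  (163/33, 73/33) → f = 635/11
  (30/11, 0) → f = 270/11
  (23/6, 0) → f = 69/2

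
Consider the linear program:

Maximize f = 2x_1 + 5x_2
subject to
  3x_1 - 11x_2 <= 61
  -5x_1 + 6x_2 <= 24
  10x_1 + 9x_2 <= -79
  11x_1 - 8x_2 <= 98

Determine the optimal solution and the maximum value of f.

x_1 = -46/7, x_2 = -31/21, maximum f = -431/21

The binding constraints are -5x_1 + 6x_2 = 24 and 10x_1 + 9x_2 = -79.
Solving simultaneously gives x_1 = -46/7, x_2 = -31/21.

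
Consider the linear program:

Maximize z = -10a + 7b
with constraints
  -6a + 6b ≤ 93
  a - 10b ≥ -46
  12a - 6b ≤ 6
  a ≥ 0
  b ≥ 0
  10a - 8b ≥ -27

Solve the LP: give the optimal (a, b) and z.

a = 0, b = 27/8, maximum z = 189/8

At the optimal vertex, a = 0 and 10a - 8b = -27.
Solving simultaneously gives a = 0, b = 27/8.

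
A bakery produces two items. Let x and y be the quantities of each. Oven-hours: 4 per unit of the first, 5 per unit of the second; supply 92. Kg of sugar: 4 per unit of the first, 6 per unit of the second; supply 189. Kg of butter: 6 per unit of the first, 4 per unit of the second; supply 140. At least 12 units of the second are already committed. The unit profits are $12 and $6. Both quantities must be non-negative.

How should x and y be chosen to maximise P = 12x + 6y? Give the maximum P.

Extreme points and P = 12x + 6y:
  (0, 92/5) → P = 552/5
  (0, 12) → P = 72
  (8, 12) → P = 168

At the optimal vertex, 4x + 5y = 92 and y = 12.
Solving simultaneously gives x = 8, y = 12.

x = 8, y = 12, maximum P = 168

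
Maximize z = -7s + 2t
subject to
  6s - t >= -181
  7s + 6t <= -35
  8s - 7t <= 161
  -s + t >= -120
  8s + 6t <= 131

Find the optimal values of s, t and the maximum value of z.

s = -1121/43, t = 1057/43, maximum z = 9961/43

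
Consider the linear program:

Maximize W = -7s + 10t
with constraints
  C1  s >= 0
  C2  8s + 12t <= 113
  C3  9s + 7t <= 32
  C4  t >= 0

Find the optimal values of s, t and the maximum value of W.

s = 0, t = 32/7, maximum W = 320/7

Extreme points and W = -7s + 10t:
  (0, 32/7) → W = 320/7
  (0, 0) → W = 0
  (32/9, 0) → W = -224/9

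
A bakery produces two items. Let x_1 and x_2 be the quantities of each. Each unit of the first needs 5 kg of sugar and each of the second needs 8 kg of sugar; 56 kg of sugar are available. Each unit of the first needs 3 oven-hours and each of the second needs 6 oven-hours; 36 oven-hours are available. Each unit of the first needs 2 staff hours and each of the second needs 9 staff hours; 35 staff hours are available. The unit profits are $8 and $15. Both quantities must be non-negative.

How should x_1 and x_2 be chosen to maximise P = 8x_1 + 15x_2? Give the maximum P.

Vertices and P = 8x_1 + 15x_2:
  (0, 0) → P = 0
  (0, 35/9) → P = 175/3
  (56/5, 0) → P = 448/5
  (8, 2) → P = 94
  (38/5, 11/5) → P = 469/5

At the optimal vertex, 5x_1 + 8x_2 = 56 and 3x_1 + 6x_2 = 36.
Solving simultaneously gives x_1 = 8, x_2 = 2.

x_1 = 8, x_2 = 2, maximum P = 94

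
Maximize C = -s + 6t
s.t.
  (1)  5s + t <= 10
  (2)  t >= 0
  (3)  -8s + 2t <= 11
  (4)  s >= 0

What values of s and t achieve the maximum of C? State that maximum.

s = 1/2, t = 15/2, maximum C = 89/2

Vertices and C = -s + 6t:
  (2, 0) → C = -2
  (1/2, 15/2) → C = 89/2
  (0, 0) → C = 0
  (0, 11/2) → C = 33

The optimum lies where 5s + t = 10 and -8s + 2t = 11.
Solving simultaneously gives s = 1/2, t = 15/2.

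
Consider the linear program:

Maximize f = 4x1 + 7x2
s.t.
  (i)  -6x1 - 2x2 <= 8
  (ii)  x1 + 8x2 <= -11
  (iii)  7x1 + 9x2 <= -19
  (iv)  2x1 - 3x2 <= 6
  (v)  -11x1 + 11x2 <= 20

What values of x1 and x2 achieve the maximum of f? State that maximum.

x1 = -17/20, x2 = -29/20, maximum f = -271/20

Corner points and f = 4x1 + 7x2:
  (-17/20, -29/20) → f = -271/20
  (-6/11, -26/11) → f = -206/11
  (-1/13, -80/39) → f = -44/3

The optimum lies where -6x1 - 2x2 = 8 and 7x1 + 9x2 = -19.
Solving simultaneously gives x1 = -17/20, x2 = -29/20.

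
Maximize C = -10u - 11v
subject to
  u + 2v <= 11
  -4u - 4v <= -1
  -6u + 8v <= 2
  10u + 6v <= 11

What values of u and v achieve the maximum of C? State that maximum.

u = 19/8, v = -17/8, maximum C = -3/8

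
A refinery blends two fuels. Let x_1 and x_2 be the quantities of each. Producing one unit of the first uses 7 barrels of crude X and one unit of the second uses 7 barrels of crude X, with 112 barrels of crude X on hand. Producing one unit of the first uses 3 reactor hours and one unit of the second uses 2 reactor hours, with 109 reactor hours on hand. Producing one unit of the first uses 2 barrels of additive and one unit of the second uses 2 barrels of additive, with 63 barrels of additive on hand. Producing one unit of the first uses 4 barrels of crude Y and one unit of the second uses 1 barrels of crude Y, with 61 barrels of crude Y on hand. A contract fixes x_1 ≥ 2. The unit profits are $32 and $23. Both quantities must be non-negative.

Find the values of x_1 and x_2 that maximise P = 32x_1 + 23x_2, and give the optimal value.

x_1 = 15, x_2 = 1, maximum P = 503

Corner points and P = 32x_1 + 23x_2:
  (61/4, 0) → P = 488
  (2, 0) → P = 64
  (15, 1) → P = 503
  (2, 14) → P = 386

The optimum lies where 7x_1 + 7x_2 = 112 and 4x_1 + x_2 = 61.
Solving simultaneously gives x_1 = 15, x_2 = 1.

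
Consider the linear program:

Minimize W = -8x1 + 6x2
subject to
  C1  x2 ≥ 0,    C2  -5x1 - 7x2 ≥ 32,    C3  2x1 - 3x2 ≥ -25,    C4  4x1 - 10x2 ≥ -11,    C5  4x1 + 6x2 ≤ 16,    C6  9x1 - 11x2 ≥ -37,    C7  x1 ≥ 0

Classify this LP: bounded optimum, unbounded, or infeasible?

infeasible

The boundaries x2 = 0 and 4x1 + 6x2 = 16 meet at (4, 0), but that point violates -5x1 - 7x2 ≥ 32. Every candidate vertex is excluded by some other constraint, so the feasible region is empty.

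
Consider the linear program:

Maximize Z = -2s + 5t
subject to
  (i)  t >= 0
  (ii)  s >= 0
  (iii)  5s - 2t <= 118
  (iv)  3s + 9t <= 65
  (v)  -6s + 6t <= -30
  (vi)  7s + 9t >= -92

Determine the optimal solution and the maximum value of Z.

Vertices and Z = -2s + 5t:
  (65/3, 0) → Z = -130/3
  (5, 0) → Z = -10
  (55/6, 25/6) → Z = 5/2

The binding constraints are 3s + 9t = 65 and -6s + 6t = -30.
Solving simultaneously gives s = 55/6, t = 25/6.

s = 55/6, t = 25/6, maximum Z = 5/2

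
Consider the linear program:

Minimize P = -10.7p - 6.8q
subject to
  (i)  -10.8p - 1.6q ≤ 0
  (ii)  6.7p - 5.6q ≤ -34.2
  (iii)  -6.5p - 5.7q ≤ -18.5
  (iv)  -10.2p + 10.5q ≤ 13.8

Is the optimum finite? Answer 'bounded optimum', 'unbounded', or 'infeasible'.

infeasible

The boundaries -10.8p - 1.6q = 0 and 6.7p - 5.6q = -34.2 meet at (-342/445, 4617/890), but that point violates -10.2p + 10.5q ≤ 13.8. Every candidate vertex is excluded by some other constraint, so the feasible region is empty.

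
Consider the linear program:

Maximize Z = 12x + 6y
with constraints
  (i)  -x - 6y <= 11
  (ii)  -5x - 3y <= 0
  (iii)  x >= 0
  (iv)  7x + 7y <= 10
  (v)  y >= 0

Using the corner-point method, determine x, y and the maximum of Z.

x = 10/7, y = 0, maximum Z = 120/7

The optimum lies where 7x + 7y = 10 and y = 0.
Solving simultaneously gives x = 10/7, y = 0.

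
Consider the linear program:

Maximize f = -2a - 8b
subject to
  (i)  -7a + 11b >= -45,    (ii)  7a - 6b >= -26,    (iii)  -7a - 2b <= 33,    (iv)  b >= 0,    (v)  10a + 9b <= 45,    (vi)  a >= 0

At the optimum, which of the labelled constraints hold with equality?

(iv) and (vi)

Extreme points and f = -2a - 8b:
  (12/41, 575/123) → f = -4672/123
  (0, 13/3) → f = -104/3
  (9/2, 0) → f = -9
  (0, 0) → f = 0

The maximum is at (0, 0). Substituting into each constraint, equality holds for (iv) and (vi); the remaining constraints have slack.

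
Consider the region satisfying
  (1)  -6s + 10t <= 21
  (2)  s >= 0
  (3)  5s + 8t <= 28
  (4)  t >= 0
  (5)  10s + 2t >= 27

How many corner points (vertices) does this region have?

3

Of the 10 pairwise boundary intersections, those satisfying every inequality are:
  (28/5, 0)
  (16/7, 29/14)
  (27/10, 0)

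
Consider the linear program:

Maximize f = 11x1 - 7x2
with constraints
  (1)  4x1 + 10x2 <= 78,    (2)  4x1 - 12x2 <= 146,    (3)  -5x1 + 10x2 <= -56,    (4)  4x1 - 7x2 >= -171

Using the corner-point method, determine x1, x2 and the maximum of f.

x1 = 599/22, x2 = -34/11, maximum f = 7065/22

Corner points and f = 11x1 - 7x2:
  (599/22, -34/11) → f = 7065/22
  (134/9, 83/45) → f = 2263/15
  (-197/5, -253/10) → f = -2563/10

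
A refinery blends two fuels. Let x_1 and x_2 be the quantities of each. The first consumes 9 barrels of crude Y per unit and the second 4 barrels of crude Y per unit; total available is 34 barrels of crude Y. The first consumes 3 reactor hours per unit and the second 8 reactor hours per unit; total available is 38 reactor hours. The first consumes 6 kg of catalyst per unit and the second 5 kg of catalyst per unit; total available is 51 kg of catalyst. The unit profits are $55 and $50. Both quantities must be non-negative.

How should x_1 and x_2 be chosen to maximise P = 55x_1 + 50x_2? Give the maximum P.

x_1 = 2, x_2 = 4, maximum P = 310

At the optimal vertex, 9x_1 + 4x_2 = 34 and 3x_1 + 8x_2 = 38.
Solving simultaneously gives x_1 = 2, x_2 = 4.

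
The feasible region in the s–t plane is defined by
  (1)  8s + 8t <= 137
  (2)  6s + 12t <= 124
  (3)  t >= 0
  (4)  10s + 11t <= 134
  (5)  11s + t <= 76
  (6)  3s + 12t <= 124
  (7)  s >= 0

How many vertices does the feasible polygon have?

5

Pairwise boundary intersections that survive every other constraint:
  (122/27, 218/27)
  (0, 31/3)
  (76/11, 0)
  (0, 0)
  (234/37, 238/37)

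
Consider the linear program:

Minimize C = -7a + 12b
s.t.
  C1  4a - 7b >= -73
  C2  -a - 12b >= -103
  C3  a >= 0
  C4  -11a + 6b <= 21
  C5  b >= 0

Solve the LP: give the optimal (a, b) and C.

a = 103, b = 0, minimum C = -721

Vertices and C = -7a + 12b:
  (61/23, 577/69) → C = 1881/23
  (103, 0) → C = -721
  (0, 7/2) → C = 42
  (0, 0) → C = 0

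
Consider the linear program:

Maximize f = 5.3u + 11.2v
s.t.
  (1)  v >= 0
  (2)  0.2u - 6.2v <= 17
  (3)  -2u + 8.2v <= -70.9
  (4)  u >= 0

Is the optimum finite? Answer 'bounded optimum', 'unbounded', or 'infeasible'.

unbounded

From the feasible point (85, 0), moving in the direction (6.2, 0.2) keeps every constraint satisfied while f increases without bound.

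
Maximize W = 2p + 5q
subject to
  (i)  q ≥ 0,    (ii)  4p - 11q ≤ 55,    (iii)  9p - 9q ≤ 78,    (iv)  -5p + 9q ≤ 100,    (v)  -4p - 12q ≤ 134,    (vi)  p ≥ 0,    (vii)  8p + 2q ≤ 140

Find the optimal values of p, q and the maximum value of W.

p = 530/41, q = 750/41, maximum W = 4810/41

Feasible corners and W = 2p + 5q:
  (26/3, 0) → W = 52/3
  (0, 0) → W = 0
  (236/15, 106/15) → W = 334/5
  (0, 100/9) → W = 500/9
  (530/41, 750/41) → W = 4810/41

The optimum lies where -5p + 9q = 100 and 8p + 2q = 140.
Solving simultaneously gives p = 530/41, q = 750/41.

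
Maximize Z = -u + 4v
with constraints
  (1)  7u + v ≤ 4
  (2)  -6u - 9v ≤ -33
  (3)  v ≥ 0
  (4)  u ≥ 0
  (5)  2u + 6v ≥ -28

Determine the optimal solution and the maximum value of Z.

Extreme points and Z = -u + 4v:
  (1/19, 69/19) → Z = 275/19
  (0, 4) → Z = 16
  (0, 11/3) → Z = 44/3

At the optimal vertex, 7u + v = 4 and u = 0.
Solving simultaneously gives u = 0, v = 4.

u = 0, v = 4, maximum Z = 16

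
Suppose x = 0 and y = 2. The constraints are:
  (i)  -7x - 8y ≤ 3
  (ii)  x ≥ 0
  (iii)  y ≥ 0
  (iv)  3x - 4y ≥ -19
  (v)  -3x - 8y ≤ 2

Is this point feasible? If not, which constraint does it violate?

feasible

(i): -16 ≤ 3 ✓
(ii): 0 ≥ 0 ✓
(iii): 2 ≥ 0 ✓
(iv): -8 ≥ -19 ✓
(v): -16 ≤ 2 ✓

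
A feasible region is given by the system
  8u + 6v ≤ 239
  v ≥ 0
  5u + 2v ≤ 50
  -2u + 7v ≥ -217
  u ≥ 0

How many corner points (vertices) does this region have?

3

Of the 10 pairwise boundary intersections, those satisfying every inequality are:
  (10, 0)
  (0, 0)
  (0, 25)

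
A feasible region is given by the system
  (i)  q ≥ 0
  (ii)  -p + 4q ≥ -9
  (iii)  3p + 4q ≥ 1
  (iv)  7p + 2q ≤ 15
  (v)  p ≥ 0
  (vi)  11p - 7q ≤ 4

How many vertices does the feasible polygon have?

5

Intersecting each pair of boundary lines and keeping only the points that satisfy every inequality leaves:
  (1/3, 0)
  (4/11, 0)
  (0, 1/4)
  (0, 15/2)
  (113/71, 137/71)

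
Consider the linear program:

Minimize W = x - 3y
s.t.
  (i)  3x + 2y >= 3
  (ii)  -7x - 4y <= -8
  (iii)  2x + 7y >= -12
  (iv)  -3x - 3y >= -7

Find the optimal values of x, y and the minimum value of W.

Corner points and W = x - 3y:
  (2, -3/2) → W = 13/2
  (45/17, -42/17) → W = 171/17
  (-4/9, 25/9) → W = -79/9
  (17/3, -10/3) → W = 47/3

x = -4/9, y = 25/9, minimum W = -79/9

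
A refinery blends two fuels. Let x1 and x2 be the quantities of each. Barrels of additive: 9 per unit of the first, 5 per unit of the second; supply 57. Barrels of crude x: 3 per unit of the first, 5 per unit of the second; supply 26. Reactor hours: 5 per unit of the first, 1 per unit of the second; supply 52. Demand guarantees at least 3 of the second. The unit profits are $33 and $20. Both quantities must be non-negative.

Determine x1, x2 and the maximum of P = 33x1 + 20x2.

x1 = 11/3, x2 = 3, maximum P = 181

Vertices and P = 33x1 + 20x2:
  (0, 26/5) → P = 104
  (0, 3) → P = 60
  (11/3, 3) → P = 181

At the optimal vertex, 3x1 + 5x2 = 26 and x2 = 3.
Solving simultaneously gives x1 = 11/3, x2 = 3.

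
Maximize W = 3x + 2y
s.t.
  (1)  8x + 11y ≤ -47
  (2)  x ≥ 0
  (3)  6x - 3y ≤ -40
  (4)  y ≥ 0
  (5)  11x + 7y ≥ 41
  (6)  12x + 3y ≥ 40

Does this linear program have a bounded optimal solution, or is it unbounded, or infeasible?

infeasible

The boundaries x = 0 and 6x - 3y = -40 meet at (0, 40/3), but that point violates 8x + 11y ≤ -47. Every candidate vertex is excluded by some other constraint, so the feasible region is empty.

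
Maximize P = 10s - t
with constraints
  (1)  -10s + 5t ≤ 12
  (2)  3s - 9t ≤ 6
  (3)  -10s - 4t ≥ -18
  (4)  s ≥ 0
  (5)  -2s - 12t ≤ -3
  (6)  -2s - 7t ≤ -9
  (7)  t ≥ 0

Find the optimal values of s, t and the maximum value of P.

s = 45/31, t = 27/31, maximum P = 423/31

Corner points and P = 10s - t:
  (7/15, 10/3) → P = 4/3
  (0, 12/5) → P = -12/5
  (45/31, 27/31) → P = 423/31
  (0, 9/7) → P = -9/7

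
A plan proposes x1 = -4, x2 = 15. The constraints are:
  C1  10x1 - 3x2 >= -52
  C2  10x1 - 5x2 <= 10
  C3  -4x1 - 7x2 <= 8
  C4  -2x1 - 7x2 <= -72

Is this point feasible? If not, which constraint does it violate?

not feasible — violates C1

Constraint C1: 10x1 - 3x2 = -85, which is not ≥ -52. All other constraints are satisfied.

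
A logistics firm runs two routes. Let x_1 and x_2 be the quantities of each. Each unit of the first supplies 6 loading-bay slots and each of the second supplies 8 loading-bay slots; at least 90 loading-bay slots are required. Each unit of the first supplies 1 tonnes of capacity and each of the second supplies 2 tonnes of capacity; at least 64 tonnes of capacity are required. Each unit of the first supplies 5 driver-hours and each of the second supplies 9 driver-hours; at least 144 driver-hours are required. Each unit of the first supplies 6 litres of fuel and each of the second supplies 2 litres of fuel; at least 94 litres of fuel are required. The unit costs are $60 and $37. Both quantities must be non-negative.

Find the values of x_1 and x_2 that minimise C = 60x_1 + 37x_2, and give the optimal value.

x_1 = 6, x_2 = 29, minimum C = 1433

Feasible corners and C = 60x_1 + 37x_2:
  (0, 47) → C = 1739
  (64, 0) → C = 3840
  (6, 29) → C = 1433
The feasible region is unbounded (it extends along (0, 1), (1, 0)), but C strictly increases along every unbounded feasible direction, so there is no improving ray and the minimum is attained at a vertex.

The optimum lies where x_1 + 2x_2 = 64 and 6x_1 + 2x_2 = 94.
Solving simultaneously gives x_1 = 6, x_2 = 29.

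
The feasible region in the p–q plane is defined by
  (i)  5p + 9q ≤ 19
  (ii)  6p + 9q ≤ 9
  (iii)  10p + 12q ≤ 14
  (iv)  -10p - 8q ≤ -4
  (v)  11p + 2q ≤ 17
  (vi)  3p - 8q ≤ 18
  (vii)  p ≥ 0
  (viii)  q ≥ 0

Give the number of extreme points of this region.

5

Pairwise boundary intersections that survive every other constraint:
  (1, 1/3)
  (0, 1)
  (7/5, 0)
  (0, 1/2)
  (2/5, 0)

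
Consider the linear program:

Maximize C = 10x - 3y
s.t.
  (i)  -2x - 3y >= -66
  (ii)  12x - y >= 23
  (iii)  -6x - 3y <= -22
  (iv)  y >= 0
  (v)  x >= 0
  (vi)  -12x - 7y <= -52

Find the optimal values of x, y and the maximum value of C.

x = 33, y = 0, maximum C = 330

Extreme points and C = 10x - 3y:
  (135/38, 373/19) → C = -444/19
  (33, 0) → C = 330
  (71/32, 29/8) → C = 181/16
  (13/3, 0) → C = 130/3

The binding constraints are -2x - 3y = -66 and y = 0.
Solving simultaneously gives x = 33, y = 0.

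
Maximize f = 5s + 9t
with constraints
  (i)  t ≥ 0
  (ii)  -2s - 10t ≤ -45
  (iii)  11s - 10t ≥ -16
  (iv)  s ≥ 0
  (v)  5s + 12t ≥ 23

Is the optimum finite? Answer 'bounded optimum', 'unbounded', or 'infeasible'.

From the feasible point (45/2, 0), moving in the direction (10, 11) keeps every constraint satisfied while f increases without bound.

unbounded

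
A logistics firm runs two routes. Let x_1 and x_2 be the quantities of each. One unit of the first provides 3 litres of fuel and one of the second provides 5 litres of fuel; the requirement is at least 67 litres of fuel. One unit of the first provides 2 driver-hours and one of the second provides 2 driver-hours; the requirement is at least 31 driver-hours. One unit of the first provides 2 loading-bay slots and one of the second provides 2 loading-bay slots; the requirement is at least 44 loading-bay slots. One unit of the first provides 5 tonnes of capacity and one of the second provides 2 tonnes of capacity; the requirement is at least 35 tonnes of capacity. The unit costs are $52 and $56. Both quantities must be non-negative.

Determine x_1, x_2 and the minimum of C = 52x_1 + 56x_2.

Feasible corners and C = 52x_1 + 56x_2:
  (0, 22) → C = 1232
  (67/3, 0) → C = 3484/3
  (43/2, 1/2) → C = 1146
The feasible region is unbounded (it extends along (0, 1), (1, 0)), but C strictly increases along every unbounded feasible direction, so there is no improving ray and the minimum is attained at a vertex.

At the optimal vertex, 3x_1 + 5x_2 = 67 and 2x_1 + 2x_2 = 44.
Solving simultaneously gives x_1 = 43/2, x_2 = 1/2.

x_1 = 43/2, x_2 = 1/2, minimum C = 1146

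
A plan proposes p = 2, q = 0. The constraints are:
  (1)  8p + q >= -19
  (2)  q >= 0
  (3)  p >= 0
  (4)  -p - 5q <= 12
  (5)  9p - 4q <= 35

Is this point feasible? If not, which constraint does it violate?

feasible

(1): 16 ≥ -19 ✓
(2): 0 ≥ 0 ✓
(3): 2 ≥ 0 ✓
(4): -2 ≤ 12 ✓
(5): 18 ≤ 35 ✓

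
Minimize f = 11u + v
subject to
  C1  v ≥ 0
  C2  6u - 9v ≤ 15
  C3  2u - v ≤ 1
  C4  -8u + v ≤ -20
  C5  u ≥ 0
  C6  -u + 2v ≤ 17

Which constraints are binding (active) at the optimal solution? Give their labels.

Feasible corners and f = 11u + v:
  (19/6, 16/3) → f = 241/6
  (19/3, 35/3) → f = 244/3
  (19/5, 52/5) → f = 261/5

The minimum is at (19/6, 16/3). Substituting into each constraint, equality holds for C3 and C4; the remaining constraints have slack.

C3 and C4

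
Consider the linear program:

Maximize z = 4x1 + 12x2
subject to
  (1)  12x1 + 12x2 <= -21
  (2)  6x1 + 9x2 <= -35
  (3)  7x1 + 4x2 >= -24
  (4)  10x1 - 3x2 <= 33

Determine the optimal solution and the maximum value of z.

x1 = -76/39, x2 = -101/39, maximum z = -1516/39

Extreme points and z = 4x1 + 12x2:
  (-76/39, -101/39) → z = -1516/39
  (16/9, -137/27) → z = -484/9
  (60/61, -471/61) → z = -5412/61

The optimum lies where 6x1 + 9x2 = -35 and 7x1 + 4x2 = -24.
Solving simultaneously gives x1 = -76/39, x2 = -101/39.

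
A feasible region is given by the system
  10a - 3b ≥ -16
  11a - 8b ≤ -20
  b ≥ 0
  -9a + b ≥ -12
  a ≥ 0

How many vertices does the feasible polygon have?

Of the 10 pairwise boundary intersections, those satisfying every inequality are:
  (52/17, 264/17)
  (0, 16/3)
  (116/61, 312/61)
  (0, 5/2)

4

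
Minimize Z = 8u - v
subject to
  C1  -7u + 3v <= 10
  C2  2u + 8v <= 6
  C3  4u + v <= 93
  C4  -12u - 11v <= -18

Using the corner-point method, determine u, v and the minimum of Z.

Vertices and Z = 8u - v:
  (123/5, -27/5) → Z = 1011/5
  (39/37, 18/37) → Z = 294/37
  (1005/32, -261/8) → Z = 2271/8

At the optimal vertex, 2u + 8v = 6 and -12u - 11v = -18.
Solving simultaneously gives u = 39/37, v = 18/37.

u = 39/37, v = 18/37, minimum Z = 294/37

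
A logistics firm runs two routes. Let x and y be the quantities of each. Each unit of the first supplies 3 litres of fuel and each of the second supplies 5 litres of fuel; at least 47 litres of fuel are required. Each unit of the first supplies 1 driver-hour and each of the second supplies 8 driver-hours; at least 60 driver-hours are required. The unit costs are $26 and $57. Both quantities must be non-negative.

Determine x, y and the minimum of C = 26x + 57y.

Extreme points and C = 26x + 57y:
  (0, 47/5) → C = 2679/5
  (60, 0) → C = 1560
  (4, 7) → C = 503
The feasible region is unbounded (it extends along (0, 1), (1, 0)), but C strictly increases along every unbounded feasible direction, so there is no improving ray and the minimum is attained at a vertex.

The optimum lies where 3x + 5y = 47 and x + 8y = 60.
Solving simultaneously gives x = 4, y = 7.

x = 4, y = 7, minimum C = 503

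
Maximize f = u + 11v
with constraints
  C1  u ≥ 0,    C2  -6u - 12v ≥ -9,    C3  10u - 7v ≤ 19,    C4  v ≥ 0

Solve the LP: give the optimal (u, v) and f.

u = 0, v = 3/4, maximum f = 33/4

Vertices and f = u + 11v:
  (0, 3/4) → f = 33/4
  (0, 0) → f = 0
  (3/2, 0) → f = 3/2

The binding constraints are u = 0 and -6u - 12v = -9.
Solving simultaneously gives u = 0, v = 3/4.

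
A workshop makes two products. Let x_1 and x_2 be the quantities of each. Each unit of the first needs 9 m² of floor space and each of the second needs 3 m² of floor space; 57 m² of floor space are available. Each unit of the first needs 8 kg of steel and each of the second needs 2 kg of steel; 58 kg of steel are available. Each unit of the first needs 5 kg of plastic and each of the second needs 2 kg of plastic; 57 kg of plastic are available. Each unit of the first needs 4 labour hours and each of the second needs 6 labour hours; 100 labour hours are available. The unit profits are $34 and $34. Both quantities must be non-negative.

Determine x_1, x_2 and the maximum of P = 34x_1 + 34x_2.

x_1 = 1, x_2 = 16, maximum P = 578

Extreme points and P = 34x_1 + 34x_2:
  (0, 0) → P = 0
  (0, 50/3) → P = 1700/3
  (19/3, 0) → P = 646/3
  (1, 16) → P = 578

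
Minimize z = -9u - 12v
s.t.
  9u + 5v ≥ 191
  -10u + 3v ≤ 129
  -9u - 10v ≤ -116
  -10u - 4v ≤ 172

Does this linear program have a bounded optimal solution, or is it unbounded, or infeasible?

unbounded

From the feasible point (-72/77, 3071/77), moving in the direction (3, 10) keeps every constraint satisfied while z decreases without bound.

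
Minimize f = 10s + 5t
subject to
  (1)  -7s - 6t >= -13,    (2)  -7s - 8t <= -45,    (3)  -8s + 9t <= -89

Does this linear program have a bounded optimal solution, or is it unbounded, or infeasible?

The boundaries -7s - 6t = -13 and -7s - 8t = -45 meet at (-83/7, 16), but that point violates -8s + 9t ≤ -89. Every candidate vertex is excluded by some other constraint, so the feasible region is empty.

infeasible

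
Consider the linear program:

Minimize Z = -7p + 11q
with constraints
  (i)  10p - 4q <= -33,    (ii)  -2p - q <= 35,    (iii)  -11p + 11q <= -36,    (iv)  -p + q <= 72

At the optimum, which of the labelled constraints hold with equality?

(i) and (ii)

Feasible corners and Z = -7p + 11q:
  (-173/18, -142/9) → Z = -1913/18
  (-169/22, -241/22) → Z = -734/11
  (-349/33, -457/33) → Z = -2584/33

The minimum is at (-173/18, -142/9). Substituting into each constraint, equality holds for (i) and (ii); the remaining constraints have slack.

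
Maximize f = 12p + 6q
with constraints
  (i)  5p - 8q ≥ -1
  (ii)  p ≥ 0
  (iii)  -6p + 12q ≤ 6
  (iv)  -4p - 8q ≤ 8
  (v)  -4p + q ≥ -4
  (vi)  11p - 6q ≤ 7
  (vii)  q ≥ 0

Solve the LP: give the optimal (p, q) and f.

p = 31/29, q = 23/29, maximum f = 510/29

Vertices and f = 12p + 6q:
  (0, 1/8) → f = 3/4
  (31/29, 23/29) → f = 510/29
  (0, 0) → f = 0
  (7/11, 0) → f = 84/11

The binding constraints are 5p - 8q = -1 and 11p - 6q = 7.
Solving simultaneously gives p = 31/29, q = 23/29.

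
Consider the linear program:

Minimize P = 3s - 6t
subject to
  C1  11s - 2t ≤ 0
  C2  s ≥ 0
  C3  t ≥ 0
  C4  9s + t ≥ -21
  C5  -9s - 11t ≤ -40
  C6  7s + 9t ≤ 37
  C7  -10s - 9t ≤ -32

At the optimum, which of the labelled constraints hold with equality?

C2 and C6

Extreme points and P = 3s - 6t:
  (80/139, 440/139) → P = -2400/139
  (74/113, 407/113) → P = -2220/113
  (0, 40/11) → P = -240/11
  (0, 37/9) → P = -74/3

The minimum is at (0, 37/9). Substituting into each constraint, equality holds for C2 and C6; the remaining constraints have slack.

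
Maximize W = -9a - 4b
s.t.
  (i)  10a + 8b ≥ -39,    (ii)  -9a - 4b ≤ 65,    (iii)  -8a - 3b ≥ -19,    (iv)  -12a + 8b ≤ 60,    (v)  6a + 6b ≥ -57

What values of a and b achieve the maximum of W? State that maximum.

Feasible corners and W = -9a - 4b:
  (269/34, -251/17) → W = -413/34
  (-9/2, 3/4) → W = 75/2
  (-7/25, 177/25) → W = -129/5

At the optimal vertex, 10a + 8b = -39 and -12a + 8b = 60.
Solving simultaneously gives a = -9/2, b = 3/4.

a = -9/2, b = 3/4, maximum W = 75/2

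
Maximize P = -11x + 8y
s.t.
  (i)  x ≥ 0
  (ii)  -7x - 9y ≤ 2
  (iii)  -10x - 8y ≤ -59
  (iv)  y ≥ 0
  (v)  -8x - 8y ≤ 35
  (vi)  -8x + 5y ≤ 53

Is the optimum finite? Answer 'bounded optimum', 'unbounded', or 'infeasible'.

unbounded

From the feasible point (0, 59/8), moving in the direction (5, 8) keeps every constraint satisfied while P increases without bound.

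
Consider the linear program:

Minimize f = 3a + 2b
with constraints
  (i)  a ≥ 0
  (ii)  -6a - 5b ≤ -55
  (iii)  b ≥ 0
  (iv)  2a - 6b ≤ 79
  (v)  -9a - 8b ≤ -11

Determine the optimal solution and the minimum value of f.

Corner points and f = 3a + 2b:
  (0, 11) → f = 22
  (55/6, 0) → f = 55/2
  (79/2, 0) → f = 237/2
The feasible region is unbounded (it extends along (0, 1), (3, 1)), but f strictly increases along every unbounded feasible direction, so there is no improving ray and the minimum is attained at a vertex.

The optimum lies where a = 0 and -6a - 5b = -55.
Solving simultaneously gives a = 0, b = 11.

a = 0, b = 11, minimum f = 22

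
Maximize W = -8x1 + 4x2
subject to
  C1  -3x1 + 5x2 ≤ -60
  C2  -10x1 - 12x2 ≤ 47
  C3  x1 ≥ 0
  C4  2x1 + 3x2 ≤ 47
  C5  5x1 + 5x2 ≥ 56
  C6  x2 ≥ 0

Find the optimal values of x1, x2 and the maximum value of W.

x1 = 20, x2 = 0, maximum W = -160

Extreme points and W = -8x1 + 4x2:
  (415/19, 21/19) → W = -3236/19
  (20, 0) → W = -160
  (47/2, 0) → W = -188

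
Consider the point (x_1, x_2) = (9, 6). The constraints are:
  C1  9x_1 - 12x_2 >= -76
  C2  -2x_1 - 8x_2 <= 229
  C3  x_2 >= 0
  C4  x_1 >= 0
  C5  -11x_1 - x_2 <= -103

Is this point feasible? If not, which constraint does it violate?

C1: 9 ≥ -76 ✓
C2: -66 ≤ 229 ✓
C3: 6 ≥ 0 ✓
C4: 9 ≥ 0 ✓
C5: -105 ≤ -103 ✓

feasible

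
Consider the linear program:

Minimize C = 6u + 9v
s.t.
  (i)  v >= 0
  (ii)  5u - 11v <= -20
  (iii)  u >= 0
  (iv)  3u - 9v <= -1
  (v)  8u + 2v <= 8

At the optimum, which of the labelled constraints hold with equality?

(ii) and (iii)

Feasible corners and C = 6u + 9v:
  (0, 20/11) → C = 180/11
  (24/49, 100/49) → C = 1044/49
  (0, 4) → C = 36

The minimum is at (0, 20/11). Substituting into each constraint, equality holds for (ii) and (iii); the remaining constraints have slack.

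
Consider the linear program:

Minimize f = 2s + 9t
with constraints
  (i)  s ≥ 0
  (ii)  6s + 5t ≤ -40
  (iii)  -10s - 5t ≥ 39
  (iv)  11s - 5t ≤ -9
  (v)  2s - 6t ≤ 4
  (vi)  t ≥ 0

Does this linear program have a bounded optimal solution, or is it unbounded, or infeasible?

The boundaries 6s + 5t = -40 and t = 0 meet at (-20/3, 0), but that point violates s ≥ 0. Every candidate vertex is excluded by some other constraint, so the feasible region is empty.

infeasible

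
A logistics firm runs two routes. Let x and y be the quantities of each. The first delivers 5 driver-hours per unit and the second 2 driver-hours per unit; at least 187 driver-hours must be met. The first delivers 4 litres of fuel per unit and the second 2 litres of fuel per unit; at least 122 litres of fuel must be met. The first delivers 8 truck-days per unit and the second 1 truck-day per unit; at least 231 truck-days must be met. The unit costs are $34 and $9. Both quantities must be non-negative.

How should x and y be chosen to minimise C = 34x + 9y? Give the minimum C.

Extreme points and C = 34x + 9y:
  (0, 231) → C = 2079
  (187/5, 0) → C = 6358/5
  (25, 31) → C = 1129
The feasible region is unbounded (it extends along (0, 1), (1, 0)), but C strictly increases along every unbounded feasible direction, so there is no improving ray and the minimum is attained at a vertex.

The optimum lies where 5x + 2y = 187 and 8x + y = 231.
Solving simultaneously gives x = 25, y = 31.

x = 25, y = 31, minimum C = 1129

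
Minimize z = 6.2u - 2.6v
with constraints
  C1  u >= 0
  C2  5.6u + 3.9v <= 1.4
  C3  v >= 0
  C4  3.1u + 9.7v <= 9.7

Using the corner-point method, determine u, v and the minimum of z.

u = 0, v = 14/39, minimum z = -14/15

Corner points and z = 6.2u - 2.6v:
  (0, 14/39) → z = -14/15
  (0, 0) → z = 0
  (1/4, 0) → z = 31/20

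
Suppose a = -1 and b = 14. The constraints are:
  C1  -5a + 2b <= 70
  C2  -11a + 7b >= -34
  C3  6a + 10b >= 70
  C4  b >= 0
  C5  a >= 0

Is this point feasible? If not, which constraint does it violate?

Constraint C5: a = -1, which is not ≥ 0. All other constraints are satisfied.

not feasible — violates C5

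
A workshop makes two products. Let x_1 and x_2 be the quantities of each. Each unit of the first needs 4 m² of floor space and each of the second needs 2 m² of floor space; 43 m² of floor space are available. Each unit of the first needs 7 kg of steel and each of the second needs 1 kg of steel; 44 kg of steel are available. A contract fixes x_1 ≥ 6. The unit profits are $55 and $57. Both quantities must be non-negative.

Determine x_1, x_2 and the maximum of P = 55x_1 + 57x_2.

Feasible corners and P = 55x_1 + 57x_2:
  (44/7, 0) → P = 2420/7
  (6, 0) → P = 330
  (6, 2) → P = 444

At the optimal vertex, 7x_1 + x_2 = 44 and x_1 = 6.
Solving simultaneously gives x_1 = 6, x_2 = 2.

x_1 = 6, x_2 = 2, maximum P = 444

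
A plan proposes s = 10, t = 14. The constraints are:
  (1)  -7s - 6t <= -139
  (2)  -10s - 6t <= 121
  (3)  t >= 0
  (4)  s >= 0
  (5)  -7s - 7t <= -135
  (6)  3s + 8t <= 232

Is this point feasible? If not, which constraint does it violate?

(1): -154 ≤ -139 ✓
(2): -184 ≤ 121 ✓
(3): 14 ≥ 0 ✓
(4): 10 ≥ 0 ✓
(5): -168 ≤ -135 ✓
(6): 142 ≤ 232 ✓

feasible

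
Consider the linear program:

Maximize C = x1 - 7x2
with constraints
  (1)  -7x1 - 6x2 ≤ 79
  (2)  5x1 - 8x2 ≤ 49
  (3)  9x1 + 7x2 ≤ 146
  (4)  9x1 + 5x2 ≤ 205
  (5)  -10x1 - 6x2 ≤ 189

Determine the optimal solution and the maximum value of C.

x1 = -169/43, x2 = -369/43, maximum C = 2414/43

Feasible corners and C = x1 - 7x2:
  (-169/43, -369/43) → C = 2414/43
  (-110/3, 533/18) → C = -4391/18
  (1511/107, 289/107) → C = -512/107
  (-2199/16, 3161/16) → C = -12163/8

The binding constraints are -7x1 - 6x2 = 79 and 5x1 - 8x2 = 49.
Solving simultaneously gives x1 = -169/43, x2 = -369/43.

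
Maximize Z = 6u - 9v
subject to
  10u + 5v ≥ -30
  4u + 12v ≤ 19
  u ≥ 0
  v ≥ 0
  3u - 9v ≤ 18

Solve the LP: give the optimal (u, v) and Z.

u = 19/4, v = 0, maximum Z = 57/2

Corner points and Z = 6u - 9v:
  (0, 19/12) → Z = -57/4
  (19/4, 0) → Z = 57/2
  (0, 0) → Z = 0

At the optimal vertex, 4u + 12v = 19 and v = 0.
Solving simultaneously gives u = 19/4, v = 0.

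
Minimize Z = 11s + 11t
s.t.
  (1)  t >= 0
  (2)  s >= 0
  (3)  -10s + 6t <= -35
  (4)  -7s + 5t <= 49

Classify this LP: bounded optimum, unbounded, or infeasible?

bounded optimum

Vertices and Z = 11s + 11t:
  (7/2, 0) → Z = 77/2
  (469/8, 735/8) → Z = 3311/2
The feasible region has finitely many vertices and no improving ray; the minimum is 77/2 at (7/2, 0).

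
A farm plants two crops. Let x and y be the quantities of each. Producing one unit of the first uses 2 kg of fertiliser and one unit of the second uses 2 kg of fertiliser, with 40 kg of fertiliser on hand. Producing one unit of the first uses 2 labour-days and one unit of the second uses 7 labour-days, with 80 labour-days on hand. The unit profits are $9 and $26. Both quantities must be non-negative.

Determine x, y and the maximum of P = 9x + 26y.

x = 12, y = 8, maximum P = 316

At the optimal vertex, 2x + 2y = 40 and 2x + 7y = 80.
Solving simultaneously gives x = 12, y = 8.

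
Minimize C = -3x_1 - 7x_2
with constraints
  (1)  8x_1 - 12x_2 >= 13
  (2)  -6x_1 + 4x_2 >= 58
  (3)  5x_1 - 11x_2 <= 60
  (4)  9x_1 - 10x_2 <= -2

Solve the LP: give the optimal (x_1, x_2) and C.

x_1 = -187/10, x_2 = -271/20, minimum C = 3019/20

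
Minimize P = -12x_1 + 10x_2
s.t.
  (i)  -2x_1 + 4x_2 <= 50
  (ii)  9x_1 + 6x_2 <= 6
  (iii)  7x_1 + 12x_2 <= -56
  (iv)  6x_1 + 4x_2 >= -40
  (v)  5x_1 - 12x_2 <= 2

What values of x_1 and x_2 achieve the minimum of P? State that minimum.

x_1 = -9/2, x_2 = -49/24, minimum P = 403/12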